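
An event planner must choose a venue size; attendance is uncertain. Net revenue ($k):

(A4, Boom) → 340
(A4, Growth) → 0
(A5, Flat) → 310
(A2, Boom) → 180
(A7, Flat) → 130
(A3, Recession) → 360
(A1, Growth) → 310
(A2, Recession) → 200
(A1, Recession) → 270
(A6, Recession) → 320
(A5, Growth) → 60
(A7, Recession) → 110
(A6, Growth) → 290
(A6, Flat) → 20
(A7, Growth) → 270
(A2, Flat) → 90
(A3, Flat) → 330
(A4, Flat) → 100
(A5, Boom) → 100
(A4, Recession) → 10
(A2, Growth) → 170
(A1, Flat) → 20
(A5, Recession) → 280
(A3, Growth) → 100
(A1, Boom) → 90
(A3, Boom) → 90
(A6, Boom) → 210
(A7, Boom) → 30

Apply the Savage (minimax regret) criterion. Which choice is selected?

A2

Column bests: Recession=360, Flat=330, Growth=310, Boom=340.
A1 regrets: 90, 310, 0, 250 → max 310
A2 regrets: 160, 240, 140, 160 → max 240
A3 regrets: 0, 0, 210, 250 → max 250
A4 regrets: 350, 230, 310, 0 → max 350
A5 regrets: 80, 20, 250, 240 → max 250
A6 regrets: 40, 310, 20, 130 → max 310
A7 regrets: 250, 200, 40, 310 → max 310
Smallest max regret = 240 → A2.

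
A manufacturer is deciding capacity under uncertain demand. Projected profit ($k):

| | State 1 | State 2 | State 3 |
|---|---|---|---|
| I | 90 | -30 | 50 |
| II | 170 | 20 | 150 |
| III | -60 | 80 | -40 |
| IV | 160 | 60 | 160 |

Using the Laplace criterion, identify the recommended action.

Row averages: I=110/3, II=340/3, III=-20/3, IV=380/3
Highest average = 380/3 → IV.

IV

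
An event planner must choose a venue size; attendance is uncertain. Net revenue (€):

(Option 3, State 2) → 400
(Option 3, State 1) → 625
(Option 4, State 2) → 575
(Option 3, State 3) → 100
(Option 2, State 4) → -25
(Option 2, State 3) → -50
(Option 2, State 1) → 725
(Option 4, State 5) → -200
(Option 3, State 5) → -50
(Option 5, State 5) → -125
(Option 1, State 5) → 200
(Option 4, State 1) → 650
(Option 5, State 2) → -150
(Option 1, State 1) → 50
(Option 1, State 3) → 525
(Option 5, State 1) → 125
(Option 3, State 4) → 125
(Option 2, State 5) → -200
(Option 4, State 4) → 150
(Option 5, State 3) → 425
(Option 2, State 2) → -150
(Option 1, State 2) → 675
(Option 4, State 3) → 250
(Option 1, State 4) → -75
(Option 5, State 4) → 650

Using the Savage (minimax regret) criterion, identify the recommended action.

Option 4

Column bests: State 1=725, State 2=675, State 3=525, State 4=650, State 5=200.
Option 1 regrets: 675, 0, 0, 725, 0 → max 725
Option 2 regrets: 0, 825, 575, 675, 400 → max 825
Option 3 regrets: 100, 275, 425, 525, 250 → max 525
Option 4 regrets: 75, 100, 275, 500, 400 → max 500
Option 5 regrets: 600, 825, 100, 0, 325 → max 825
Smallest max regret = 500 → Option 4.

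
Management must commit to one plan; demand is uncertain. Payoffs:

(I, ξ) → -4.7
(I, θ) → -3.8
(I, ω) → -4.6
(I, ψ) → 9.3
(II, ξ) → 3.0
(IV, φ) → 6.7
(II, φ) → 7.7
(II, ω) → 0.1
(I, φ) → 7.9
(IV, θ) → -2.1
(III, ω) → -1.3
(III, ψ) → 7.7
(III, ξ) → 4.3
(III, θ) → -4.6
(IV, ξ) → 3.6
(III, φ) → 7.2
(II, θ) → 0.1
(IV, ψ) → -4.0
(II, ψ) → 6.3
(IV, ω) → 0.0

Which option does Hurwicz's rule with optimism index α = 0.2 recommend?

I: 0.2·9.3 + 0.8·(-4.7) = -1.9
II: 0.2·7.7 + 0.8·0.1 = 1.62
III: 0.2·7.7 + 0.8·(-4.6) = -2.14
IV: 0.2·6.7 + 0.8·(-4.0) = -1.86
Highest Hurwicz score = 1.62 → II.

II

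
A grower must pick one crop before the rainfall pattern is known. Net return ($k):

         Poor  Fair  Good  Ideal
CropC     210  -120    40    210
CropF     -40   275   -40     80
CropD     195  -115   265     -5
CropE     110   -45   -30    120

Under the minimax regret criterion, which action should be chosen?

Column bests: Poor=210, Fair=275, Good=265, Ideal=210.
CropC regrets: 0, 395, 225, 0 → max 395
CropF regrets: 250, 0, 305, 130 → max 305
CropD regrets: 15, 390, 0, 215 → max 390
CropE regrets: 100, 320, 295, 90 → max 320
Smallest max regret = 305 → CropF.

CropF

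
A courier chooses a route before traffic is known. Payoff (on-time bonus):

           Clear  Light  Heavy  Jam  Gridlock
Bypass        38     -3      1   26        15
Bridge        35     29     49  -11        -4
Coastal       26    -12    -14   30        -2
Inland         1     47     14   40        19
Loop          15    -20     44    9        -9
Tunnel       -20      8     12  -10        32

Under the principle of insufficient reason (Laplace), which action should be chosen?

Inland

Row averages: Bypass=15.4, Bridge=19.6, Coastal=5.6, Inland=24.2, Loop=7.8, Tunnel=4.4
Highest average = 24.2 → Inland.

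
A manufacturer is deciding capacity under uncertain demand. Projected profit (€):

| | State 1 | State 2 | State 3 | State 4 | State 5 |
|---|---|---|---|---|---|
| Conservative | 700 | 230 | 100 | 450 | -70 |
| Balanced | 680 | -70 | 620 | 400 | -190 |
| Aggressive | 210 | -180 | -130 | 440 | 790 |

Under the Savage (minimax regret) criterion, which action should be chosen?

Aggressive

Column bests: State 1=700, State 2=230, State 3=620, State 4=450, State 5=790.
Conservative regrets: 0, 0, 520, 0, 860 → max 860
Balanced regrets: 20, 300, 0, 50, 980 → max 980
Aggressive regrets: 490, 410, 750, 10, 0 → max 750
Smallest max regret = 750 → Aggressive.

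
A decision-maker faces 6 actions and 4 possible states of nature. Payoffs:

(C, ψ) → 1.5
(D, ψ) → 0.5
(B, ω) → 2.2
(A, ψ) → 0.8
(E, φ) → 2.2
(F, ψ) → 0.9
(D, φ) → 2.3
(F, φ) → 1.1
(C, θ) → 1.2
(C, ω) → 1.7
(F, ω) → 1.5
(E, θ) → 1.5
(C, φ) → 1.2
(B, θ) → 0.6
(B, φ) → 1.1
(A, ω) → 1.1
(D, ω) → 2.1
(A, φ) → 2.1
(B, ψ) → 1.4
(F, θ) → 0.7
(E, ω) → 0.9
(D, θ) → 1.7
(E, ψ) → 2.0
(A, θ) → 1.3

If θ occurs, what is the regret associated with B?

1.1

Best payoff under θ is 1.7.
Regret = 1.7 − 0.6 = 1.1.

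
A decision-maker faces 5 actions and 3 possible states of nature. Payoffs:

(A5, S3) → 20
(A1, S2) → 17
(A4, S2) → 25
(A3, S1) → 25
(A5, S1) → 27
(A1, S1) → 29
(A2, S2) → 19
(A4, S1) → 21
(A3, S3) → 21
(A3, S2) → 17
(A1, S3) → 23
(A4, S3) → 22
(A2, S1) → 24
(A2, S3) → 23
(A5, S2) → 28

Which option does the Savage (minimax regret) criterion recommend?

A5

Column bests: S1=29, S2=28, S3=23.
A1 regrets: 0, 11, 0 → max 11
A2 regrets: 5, 9, 0 → max 9
A3 regrets: 4, 11, 2 → max 11
A4 regrets: 8, 3, 1 → max 8
A5 regrets: 2, 0, 3 → max 3
Smallest max regret = 3 → A5.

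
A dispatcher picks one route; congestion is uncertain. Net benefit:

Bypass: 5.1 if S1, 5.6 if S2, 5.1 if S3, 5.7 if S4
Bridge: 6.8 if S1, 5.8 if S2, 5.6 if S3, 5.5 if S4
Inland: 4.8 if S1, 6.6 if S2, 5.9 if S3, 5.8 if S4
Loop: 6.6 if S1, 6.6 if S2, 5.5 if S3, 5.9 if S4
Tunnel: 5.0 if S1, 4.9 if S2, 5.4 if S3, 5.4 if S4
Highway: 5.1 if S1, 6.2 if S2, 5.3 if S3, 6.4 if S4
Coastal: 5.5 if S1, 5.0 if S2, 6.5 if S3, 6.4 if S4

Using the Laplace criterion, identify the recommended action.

Row averages: Bypass=5.375, Bridge=5.925, Inland=5.775, Loop=6.15, Tunnel=5.175, Highway=5.75, Coastal=5.85
Highest average = 6.15 → Loop.

Loop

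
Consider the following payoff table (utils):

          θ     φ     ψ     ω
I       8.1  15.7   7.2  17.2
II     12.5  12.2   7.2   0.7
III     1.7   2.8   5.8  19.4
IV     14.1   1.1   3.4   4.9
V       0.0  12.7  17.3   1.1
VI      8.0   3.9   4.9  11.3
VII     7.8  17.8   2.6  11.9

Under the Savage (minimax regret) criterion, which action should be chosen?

I

Column bests: θ=14.1, φ=17.8, ψ=17.3, ω=19.4.
I regrets: 6.0, 2.1, 10.1, 2.2 → max 10.1
II regrets: 1.6, 5.6, 10.1, 18.7 → max 18.7
III regrets: 12.4, 15.0, 11.5, 0.0 → max 15.0
IV regrets: 0.0, 16.7, 13.9, 14.5 → max 16.7
V regrets: 14.1, 5.1, 0.0, 18.3 → max 18.3
VI regrets: 6.1, 13.9, 12.4, 8.1 → max 13.9
VII regrets: 6.3, 0.0, 14.7, 7.5 → max 14.7
Smallest max regret = 10.1 → I.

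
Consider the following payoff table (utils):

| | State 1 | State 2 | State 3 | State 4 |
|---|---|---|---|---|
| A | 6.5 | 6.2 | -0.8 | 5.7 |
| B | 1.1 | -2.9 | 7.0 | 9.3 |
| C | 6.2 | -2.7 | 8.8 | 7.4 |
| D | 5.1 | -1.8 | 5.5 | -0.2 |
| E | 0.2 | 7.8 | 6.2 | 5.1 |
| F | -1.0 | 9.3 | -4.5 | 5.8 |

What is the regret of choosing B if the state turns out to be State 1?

5.4

Best payoff under State 1 is 6.5.
Regret = 6.5 − 1.1 = 5.4.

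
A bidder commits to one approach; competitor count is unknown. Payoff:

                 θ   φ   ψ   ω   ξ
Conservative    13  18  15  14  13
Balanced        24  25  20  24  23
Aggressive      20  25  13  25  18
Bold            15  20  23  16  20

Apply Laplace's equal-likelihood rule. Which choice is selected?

Row averages: Conservative=14.6, Balanced=23.2, Aggressive=20.2, Bold=18.8
Highest average = 23.2 → Balanced.

Balanced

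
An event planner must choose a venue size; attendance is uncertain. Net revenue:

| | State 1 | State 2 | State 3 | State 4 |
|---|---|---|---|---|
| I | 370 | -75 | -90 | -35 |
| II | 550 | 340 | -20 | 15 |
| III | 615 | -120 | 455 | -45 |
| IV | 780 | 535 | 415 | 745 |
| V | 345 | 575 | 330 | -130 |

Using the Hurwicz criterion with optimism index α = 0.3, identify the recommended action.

I: 0.3·370 + 0.7·(-90) = 48
II: 0.3·550 + 0.7·(-20) = 151
III: 0.3·615 + 0.7·(-120) = 100.5
IV: 0.3·780 + 0.7·415 = 524.5
V: 0.3·575 + 0.7·(-130) = 81.5
Highest Hurwicz score = 524.5 → IV.

IV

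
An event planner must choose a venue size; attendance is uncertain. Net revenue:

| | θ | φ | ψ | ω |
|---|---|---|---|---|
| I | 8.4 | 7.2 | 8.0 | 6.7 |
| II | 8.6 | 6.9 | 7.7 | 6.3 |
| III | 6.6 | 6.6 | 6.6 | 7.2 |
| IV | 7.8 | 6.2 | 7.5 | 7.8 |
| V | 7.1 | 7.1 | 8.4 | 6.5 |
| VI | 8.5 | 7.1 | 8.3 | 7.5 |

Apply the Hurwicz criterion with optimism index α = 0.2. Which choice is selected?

VI

I: 0.2·8.4 + 0.8·6.7 = 7.04
II: 0.2·8.6 + 0.8·6.3 = 6.76
III: 0.2·7.2 + 0.8·6.6 = 6.72
IV: 0.2·7.8 + 0.8·6.2 = 6.52
V: 0.2·8.4 + 0.8·6.5 = 6.88
VI: 0.2·8.5 + 0.8·7.1 = 7.38
Highest Hurwicz score = 7.38 → VI.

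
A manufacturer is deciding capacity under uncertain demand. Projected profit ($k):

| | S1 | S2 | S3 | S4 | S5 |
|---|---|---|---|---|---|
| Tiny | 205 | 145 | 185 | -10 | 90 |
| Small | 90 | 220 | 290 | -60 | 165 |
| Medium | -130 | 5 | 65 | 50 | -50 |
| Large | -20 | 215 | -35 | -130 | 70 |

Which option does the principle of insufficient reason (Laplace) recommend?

Row averages: Tiny=123, Small=141, Medium=-12, Large=20
Highest average = 141 → Small.

Small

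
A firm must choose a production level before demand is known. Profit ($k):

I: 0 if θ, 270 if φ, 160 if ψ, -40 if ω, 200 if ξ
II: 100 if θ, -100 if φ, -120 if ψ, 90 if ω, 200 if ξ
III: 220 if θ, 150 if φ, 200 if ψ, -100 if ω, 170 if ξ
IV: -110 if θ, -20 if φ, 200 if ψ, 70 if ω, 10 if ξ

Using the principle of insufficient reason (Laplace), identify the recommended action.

III

Row averages: I=118, II=34, III=128, IV=30
Highest average = 128 → III.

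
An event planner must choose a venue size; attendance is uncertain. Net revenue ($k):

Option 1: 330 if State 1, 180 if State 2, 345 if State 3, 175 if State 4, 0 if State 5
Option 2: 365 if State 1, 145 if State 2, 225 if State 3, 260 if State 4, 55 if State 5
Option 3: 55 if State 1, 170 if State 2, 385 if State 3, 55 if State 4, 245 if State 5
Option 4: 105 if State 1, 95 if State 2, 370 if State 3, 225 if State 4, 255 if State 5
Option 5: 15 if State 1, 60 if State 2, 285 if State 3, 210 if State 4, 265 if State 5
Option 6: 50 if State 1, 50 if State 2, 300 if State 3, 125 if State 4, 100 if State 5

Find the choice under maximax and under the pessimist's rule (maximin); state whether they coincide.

Row maxima: Option 1=345, Option 2=365, Option 3=385, Option 4=370, Option 5=285, Option 6=300
Best best-case = 385 → Option 3.
Row minima: Option 1=0, Option 2=55, Option 3=55, Option 4=95, Option 5=15, Option 6=50
Best worst-case = 95 → Option 4.

maximax → Option 3; maximin → Option 4 (disagree)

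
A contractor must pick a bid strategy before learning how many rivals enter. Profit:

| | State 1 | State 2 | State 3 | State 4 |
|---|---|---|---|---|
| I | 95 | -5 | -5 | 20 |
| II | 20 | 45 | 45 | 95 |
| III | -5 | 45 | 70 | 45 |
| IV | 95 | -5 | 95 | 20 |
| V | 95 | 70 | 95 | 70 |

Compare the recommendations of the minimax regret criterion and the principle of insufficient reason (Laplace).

Column bests: State 1=95, State 2=70, State 3=95, State 4=95.
I regrets: 0, 75, 100, 75 → max 100
II regrets: 75, 25, 50, 0 → max 75
III regrets: 100, 25, 25, 50 → max 100
IV regrets: 0, 75, 0, 75 → max 75
V regrets: 0, 0, 0, 25 → max 25
Smallest max regret = 25 → V.
Row averages: I=26.25, II=51.25, III=38.75, IV=51.25, V=82.5
Highest average = 82.5 → V.

minimax regret → V; laplace → V (agree)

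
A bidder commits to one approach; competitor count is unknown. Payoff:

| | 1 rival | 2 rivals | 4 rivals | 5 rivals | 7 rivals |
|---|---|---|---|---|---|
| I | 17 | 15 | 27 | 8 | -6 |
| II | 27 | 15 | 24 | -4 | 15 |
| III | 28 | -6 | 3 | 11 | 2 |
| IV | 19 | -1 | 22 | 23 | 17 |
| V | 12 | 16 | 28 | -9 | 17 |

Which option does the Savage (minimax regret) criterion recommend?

Column bests: 1 rival=28, 2 rivals=16, 4 rivals=28, 5 rivals=23, 7 rivals=17.
I regrets: 11, 1, 1, 15, 23 → max 23
II regrets: 1, 1, 4, 27, 2 → max 27
III regrets: 0, 22, 25, 12, 15 → max 25
IV regrets: 9, 17, 6, 0, 0 → max 17
V regrets: 16, 0, 0, 32, 0 → max 32
Smallest max regret = 17 → IV.

IV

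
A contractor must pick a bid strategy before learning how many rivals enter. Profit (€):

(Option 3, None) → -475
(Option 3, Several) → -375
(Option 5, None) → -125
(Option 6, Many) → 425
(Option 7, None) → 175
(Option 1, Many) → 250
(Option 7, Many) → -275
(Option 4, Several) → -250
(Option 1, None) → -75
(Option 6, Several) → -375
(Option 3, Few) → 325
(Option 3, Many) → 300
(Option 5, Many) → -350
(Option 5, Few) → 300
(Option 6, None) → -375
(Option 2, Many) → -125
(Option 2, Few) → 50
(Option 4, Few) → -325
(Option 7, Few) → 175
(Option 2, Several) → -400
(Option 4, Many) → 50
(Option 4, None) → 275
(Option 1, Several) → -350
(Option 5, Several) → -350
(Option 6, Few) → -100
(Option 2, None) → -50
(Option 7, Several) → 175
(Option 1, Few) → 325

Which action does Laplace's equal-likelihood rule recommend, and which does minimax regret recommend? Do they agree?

Row averages: Option 1=37.5, Option 2=-131.25, Option 3=-56.25, Option 4=-62.5, Option 5=-131.25, Option 6=-106.25, Option 7=62.5
Highest average = 62.5 → Option 7.
Column bests: None=275, Few=325, Several=175, Many=425.
Option 1 regrets: 350, 0, 525, 175 → max 525
Option 2 regrets: 325, 275, 575, 550 → max 575
Option 3 regrets: 750, 0, 550, 125 → max 750
Option 4 regrets: 0, 650, 425, 375 → max 650
Option 5 regrets: 400, 25, 525, 775 → max 775
Option 6 regrets: 650, 425, 550, 0 → max 650
Option 7 regrets: 100, 150, 0, 700 → max 700
Smallest max regret = 525 → Option 1.

laplace → Option 7; minimax regret → Option 1 (disagree)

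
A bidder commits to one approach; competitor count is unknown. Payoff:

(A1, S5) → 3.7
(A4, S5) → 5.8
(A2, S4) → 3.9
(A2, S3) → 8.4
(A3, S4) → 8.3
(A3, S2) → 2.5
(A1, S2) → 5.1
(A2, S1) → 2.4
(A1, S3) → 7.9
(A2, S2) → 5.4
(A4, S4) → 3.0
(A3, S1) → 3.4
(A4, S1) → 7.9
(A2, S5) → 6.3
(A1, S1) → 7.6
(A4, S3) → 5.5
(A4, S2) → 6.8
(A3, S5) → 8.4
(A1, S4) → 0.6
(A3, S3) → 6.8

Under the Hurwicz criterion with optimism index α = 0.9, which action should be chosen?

A1: 0.9·7.9 + 0.1·0.6 = 7.17
A2: 0.9·8.4 + 0.1·2.4 = 7.8
A3: 0.9·8.4 + 0.1·2.5 = 7.81
A4: 0.9·7.9 + 0.1·3.0 = 7.41
Highest Hurwicz score = 7.81 → A3.

A3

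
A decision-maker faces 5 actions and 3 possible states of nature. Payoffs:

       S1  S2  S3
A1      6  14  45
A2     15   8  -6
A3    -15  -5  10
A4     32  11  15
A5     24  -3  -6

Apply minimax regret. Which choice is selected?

A1

Column bests: S1=32, S2=14, S3=45.
A1 regrets: 26, 0, 0 → max 26
A2 regrets: 17, 6, 51 → max 51
A3 regrets: 47, 19, 35 → max 47
A4 regrets: 0, 3, 30 → max 30
A5 regrets: 8, 17, 51 → max 51
Smallest max regret = 26 → A1.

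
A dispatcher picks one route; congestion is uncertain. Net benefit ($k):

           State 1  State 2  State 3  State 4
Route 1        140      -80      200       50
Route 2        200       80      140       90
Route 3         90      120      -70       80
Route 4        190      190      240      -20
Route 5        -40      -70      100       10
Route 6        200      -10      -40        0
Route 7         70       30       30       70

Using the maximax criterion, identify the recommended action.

Row maxima: Route 1=200, Route 2=200, Route 3=120, Route 4=240, Route 5=100, Route 6=200, Route 7=70
Best best-case = 240 → Route 4.

Route 4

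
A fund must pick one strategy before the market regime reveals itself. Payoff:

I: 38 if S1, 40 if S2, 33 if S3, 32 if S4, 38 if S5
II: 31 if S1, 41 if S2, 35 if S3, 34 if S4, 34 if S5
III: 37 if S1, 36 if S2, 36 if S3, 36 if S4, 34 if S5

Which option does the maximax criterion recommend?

II

Row maxima: I=40, II=41, III=37
Best best-case = 41 → II.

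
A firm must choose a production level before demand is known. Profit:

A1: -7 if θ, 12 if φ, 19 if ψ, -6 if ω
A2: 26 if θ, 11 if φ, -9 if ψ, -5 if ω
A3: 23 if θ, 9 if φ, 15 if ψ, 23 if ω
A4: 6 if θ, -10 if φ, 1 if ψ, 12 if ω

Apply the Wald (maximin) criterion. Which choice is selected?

Row minima: A1=-7, A2=-9, A3=9, A4=-10
Best worst-case = 9 → A3.

A3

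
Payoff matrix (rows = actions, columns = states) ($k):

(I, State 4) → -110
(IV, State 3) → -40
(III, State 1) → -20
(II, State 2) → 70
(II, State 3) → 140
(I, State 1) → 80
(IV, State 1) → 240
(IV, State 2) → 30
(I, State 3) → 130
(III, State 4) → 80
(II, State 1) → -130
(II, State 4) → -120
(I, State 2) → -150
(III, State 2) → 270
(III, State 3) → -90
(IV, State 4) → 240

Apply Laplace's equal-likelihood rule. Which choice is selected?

Row averages: I=-12.5, II=-10, III=60, IV=117.5
Highest average = 117.5 → IV.

IV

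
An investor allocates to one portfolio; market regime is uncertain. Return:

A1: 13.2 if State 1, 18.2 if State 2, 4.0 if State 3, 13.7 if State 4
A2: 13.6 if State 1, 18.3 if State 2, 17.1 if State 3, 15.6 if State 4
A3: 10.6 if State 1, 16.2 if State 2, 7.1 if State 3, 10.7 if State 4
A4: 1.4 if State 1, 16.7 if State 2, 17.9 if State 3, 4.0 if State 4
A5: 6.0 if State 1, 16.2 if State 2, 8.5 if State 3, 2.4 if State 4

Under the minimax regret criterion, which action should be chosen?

Column bests: State 1=13.6, State 2=18.3, State 3=17.9, State 4=15.6.
A1 regrets: 0.4, 0.1, 13.9, 1.9 → max 13.9
A2 regrets: 0.0, 0.0, 0.8, 0.0 → max 0.8
A3 regrets: 3.0, 2.1, 10.8, 4.9 → max 10.8
A4 regrets: 12.2, 1.6, 0.0, 11.6 → max 12.2
A5 regrets: 7.6, 2.1, 9.4, 13.2 → max 13.2
Smallest max regret = 0.8 → A2.

A2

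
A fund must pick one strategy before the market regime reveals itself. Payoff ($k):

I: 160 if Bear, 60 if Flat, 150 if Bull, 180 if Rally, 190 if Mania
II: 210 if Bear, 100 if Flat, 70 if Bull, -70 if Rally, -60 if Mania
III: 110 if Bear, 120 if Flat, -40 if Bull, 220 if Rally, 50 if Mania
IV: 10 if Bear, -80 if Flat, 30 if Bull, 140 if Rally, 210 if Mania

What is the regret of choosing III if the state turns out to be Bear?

Best payoff under Bear is 210.
Regret = 210 − 110 = 100.

100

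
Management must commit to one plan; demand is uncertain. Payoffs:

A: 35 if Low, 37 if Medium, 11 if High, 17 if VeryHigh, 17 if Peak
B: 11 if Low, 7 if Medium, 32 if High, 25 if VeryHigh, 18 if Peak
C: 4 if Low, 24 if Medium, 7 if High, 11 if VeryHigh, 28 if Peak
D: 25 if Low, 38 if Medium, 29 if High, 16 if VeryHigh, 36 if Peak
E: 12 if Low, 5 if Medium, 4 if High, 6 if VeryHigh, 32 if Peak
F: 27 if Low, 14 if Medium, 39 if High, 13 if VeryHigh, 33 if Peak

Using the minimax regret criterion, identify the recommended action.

D

Column bests: Low=35, Medium=38, High=39, VeryHigh=25, Peak=36.
A regrets: 0, 1, 28, 8, 19 → max 28
B regrets: 24, 31, 7, 0, 18 → max 31
C regrets: 31, 14, 32, 14, 8 → max 32
D regrets: 10, 0, 10, 9, 0 → max 10
E regrets: 23, 33, 35, 19, 4 → max 35
F regrets: 8, 24, 0, 12, 3 → max 24
Smallest max regret = 10 → D.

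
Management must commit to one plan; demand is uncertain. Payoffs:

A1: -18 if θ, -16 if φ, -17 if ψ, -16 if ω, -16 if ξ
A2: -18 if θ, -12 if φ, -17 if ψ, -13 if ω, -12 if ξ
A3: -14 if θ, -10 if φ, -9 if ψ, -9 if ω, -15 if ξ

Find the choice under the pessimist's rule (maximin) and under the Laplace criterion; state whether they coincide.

maximin → A3; laplace → A3 (agree)

Row minima: A1=-18, A2=-18, A3=-15
Best worst-case = -15 → A3.
Row averages: A1=-16.6, A2=-14.4, A3=-11.4
Highest average = -11.4 → A3.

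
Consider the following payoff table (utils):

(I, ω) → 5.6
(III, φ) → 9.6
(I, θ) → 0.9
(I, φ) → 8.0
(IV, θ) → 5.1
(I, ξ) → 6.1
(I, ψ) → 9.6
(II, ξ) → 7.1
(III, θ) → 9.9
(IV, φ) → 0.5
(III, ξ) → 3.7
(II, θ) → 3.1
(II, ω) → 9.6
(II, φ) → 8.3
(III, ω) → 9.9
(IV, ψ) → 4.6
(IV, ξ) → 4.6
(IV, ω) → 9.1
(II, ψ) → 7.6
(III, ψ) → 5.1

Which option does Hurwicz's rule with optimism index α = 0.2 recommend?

III

I: 0.2·9.6 + 0.8·0.9 = 2.64
II: 0.2·9.6 + 0.8·3.1 = 4.4
III: 0.2·9.9 + 0.8·3.7 = 4.94
IV: 0.2·9.1 + 0.8·0.5 = 2.22
Highest Hurwicz score = 4.94 → III.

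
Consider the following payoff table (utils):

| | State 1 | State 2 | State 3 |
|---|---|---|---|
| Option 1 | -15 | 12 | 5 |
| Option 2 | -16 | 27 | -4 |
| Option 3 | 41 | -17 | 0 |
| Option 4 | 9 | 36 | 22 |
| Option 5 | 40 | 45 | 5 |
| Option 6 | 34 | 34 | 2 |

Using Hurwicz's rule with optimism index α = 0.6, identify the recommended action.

Option 1: 0.6·12 + 0.4·(-15) = 1.2
Option 2: 0.6·27 + 0.4·(-16) = 9.8
Option 3: 0.6·41 + 0.4·(-17) = 17.8
Option 4: 0.6·36 + 0.4·9 = 25.2
Option 5: 0.6·45 + 0.4·5 = 29
Option 6: 0.6·34 + 0.4·2 = 21.2
Highest Hurwicz score = 29 → Option 5.

Option 5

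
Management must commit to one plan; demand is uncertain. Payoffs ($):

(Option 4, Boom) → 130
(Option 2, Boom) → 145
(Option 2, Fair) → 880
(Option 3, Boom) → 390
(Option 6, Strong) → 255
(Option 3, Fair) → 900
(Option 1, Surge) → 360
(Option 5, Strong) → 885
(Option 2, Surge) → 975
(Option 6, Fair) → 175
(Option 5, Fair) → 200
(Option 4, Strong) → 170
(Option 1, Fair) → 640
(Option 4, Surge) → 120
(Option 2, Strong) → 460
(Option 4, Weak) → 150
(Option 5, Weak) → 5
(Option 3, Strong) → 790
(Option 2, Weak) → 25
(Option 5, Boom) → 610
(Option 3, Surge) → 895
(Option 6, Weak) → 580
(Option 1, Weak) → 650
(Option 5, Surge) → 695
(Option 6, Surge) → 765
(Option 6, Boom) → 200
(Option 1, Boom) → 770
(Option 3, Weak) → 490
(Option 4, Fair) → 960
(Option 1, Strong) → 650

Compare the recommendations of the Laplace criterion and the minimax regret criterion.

laplace → Option 3; minimax regret → Option 3 (agree)

Row averages: Option 1=614, Option 2=497, Option 3=693, Option 4=306, Option 5=479, Option 6=395
Highest average = 693 → Option 3.
Column bests: Weak=650, Fair=960, Strong=885, Boom=770, Surge=975.
Option 1 regrets: 0, 320, 235, 0, 615 → max 615
Option 2 regrets: 625, 80, 425, 625, 0 → max 625
Option 3 regrets: 160, 60, 95, 380, 80 → max 380
Option 4 regrets: 500, 0, 715, 640, 855 → max 855
Option 5 regrets: 645, 760, 0, 160, 280 → max 760
Option 6 regrets: 70, 785, 630, 570, 210 → max 785
Smallest max regret = 380 → Option 3.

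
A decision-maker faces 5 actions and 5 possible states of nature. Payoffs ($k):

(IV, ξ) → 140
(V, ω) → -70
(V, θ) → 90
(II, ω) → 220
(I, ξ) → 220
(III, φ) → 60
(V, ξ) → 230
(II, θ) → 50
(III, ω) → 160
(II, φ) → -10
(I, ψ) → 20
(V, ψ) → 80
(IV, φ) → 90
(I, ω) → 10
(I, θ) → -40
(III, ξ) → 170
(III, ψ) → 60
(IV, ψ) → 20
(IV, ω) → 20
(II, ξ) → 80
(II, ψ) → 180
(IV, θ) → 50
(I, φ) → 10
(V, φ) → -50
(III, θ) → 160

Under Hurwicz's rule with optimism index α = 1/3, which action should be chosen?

I: 1/3·220 + 2/3·(-40) = 140/3
II: 1/3·220 + 2/3·(-10) = 200/3
III: 1/3·170 + 2/3·60 = 290/3
IV: 1/3·140 + 2/3·20 = 60
V: 1/3·230 + 2/3·(-70) = 30
Highest Hurwicz score = 290/3 → III.

III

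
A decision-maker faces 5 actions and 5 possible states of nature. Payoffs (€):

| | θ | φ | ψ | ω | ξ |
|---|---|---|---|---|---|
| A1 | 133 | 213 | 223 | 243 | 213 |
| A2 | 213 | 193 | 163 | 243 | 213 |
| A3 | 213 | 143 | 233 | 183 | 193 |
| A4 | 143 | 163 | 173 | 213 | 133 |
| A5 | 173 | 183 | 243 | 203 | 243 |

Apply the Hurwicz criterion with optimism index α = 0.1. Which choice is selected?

A1: 0.1·243 + 0.9·133 = 144
A2: 0.1·243 + 0.9·163 = 171
A3: 0.1·233 + 0.9·143 = 152
A4: 0.1·213 + 0.9·133 = 141
A5: 0.1·243 + 0.9·173 = 180
Highest Hurwicz score = 180 → A5.

A5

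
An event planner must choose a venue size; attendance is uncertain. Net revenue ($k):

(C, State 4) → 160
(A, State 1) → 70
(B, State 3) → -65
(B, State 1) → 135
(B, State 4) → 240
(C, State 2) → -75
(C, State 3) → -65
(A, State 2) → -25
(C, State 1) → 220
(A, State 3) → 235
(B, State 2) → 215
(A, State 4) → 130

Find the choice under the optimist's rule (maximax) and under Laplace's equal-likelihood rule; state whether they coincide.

maximax → B; laplace → B (agree)

Row maxima: A=235, B=240, C=220
Best best-case = 240 → B.
Row averages: A=102.5, B=131.25, C=60
Highest average = 131.25 → B.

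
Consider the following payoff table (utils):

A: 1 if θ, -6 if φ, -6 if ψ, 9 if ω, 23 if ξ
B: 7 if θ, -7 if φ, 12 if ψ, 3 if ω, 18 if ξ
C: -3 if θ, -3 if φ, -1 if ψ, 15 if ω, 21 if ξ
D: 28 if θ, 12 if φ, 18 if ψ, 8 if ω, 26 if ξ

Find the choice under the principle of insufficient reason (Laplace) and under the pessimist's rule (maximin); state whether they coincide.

laplace → D; maximin → D (agree)

Row averages: A=4.2, B=6.6, C=5.8, D=18.4
Highest average = 18.4 → D.
Row minima: A=-6, B=-7, C=-3, D=8
Best worst-case = 8 → D.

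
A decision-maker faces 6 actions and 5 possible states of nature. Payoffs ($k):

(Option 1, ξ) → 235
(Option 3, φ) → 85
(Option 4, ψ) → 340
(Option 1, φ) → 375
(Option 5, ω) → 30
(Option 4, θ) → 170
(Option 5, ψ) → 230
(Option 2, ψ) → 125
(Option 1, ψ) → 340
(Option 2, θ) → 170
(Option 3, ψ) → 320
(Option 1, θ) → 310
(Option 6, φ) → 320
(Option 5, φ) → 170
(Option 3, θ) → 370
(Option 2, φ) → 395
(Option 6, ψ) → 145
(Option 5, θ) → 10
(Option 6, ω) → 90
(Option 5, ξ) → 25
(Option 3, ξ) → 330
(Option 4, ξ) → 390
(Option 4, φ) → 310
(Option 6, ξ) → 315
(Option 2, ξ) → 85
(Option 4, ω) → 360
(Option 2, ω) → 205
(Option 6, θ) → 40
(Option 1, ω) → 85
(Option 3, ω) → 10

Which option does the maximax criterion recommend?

Option 2

Row maxima: Option 1=375, Option 2=395, Option 3=370, Option 4=390, Option 5=230, Option 6=320
Best best-case = 395 → Option 2.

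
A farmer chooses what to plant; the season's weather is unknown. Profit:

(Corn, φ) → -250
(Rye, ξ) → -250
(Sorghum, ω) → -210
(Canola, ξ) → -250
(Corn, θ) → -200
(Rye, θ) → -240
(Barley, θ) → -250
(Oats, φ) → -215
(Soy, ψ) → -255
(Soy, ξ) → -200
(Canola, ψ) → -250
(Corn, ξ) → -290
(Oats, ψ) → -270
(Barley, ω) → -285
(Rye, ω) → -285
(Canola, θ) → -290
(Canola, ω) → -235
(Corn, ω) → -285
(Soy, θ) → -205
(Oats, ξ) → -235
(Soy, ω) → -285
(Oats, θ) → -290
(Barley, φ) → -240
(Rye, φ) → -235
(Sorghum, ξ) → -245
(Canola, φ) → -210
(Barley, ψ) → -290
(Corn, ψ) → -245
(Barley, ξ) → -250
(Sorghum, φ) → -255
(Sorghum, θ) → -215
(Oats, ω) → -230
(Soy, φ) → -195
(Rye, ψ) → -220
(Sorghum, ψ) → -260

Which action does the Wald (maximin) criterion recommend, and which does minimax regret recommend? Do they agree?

Row minima: Sorghum=-260, Oats=-290, Canola=-290, Soy=-285, Rye=-285, Corn=-290, Barley=-290
Best worst-case = -260 → Sorghum.
Column bests: θ=-200, φ=-195, ψ=-220, ω=-210, ξ=-200.
Sorghum regrets: 15, 60, 40, 0, 45 → max 60
Oats regrets: 90, 20, 50, 20, 35 → max 90
Canola regrets: 90, 15, 30, 25, 50 → max 90
Soy regrets: 5, 0, 35, 75, 0 → max 75
Rye regrets: 40, 40, 0, 75, 50 → max 75
Corn regrets: 0, 55, 25, 75, 90 → max 90
Barley regrets: 50, 45, 70, 75, 50 → max 75
Smallest max regret = 60 → Sorghum.

maximin → Sorghum; minimax regret → Sorghum (agree)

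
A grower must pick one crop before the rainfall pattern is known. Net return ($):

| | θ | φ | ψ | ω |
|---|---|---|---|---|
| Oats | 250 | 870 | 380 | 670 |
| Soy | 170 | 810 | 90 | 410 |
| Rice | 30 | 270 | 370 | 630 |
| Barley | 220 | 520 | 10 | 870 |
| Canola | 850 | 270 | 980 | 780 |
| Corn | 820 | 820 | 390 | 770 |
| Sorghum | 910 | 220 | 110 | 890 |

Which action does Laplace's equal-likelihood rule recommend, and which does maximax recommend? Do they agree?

Row averages: Oats=542.5, Soy=370, Rice=325, Barley=405, Canola=720, Corn=700, Sorghum=532.5
Highest average = 720 → Canola.
Row maxima: Oats=870, Soy=810, Rice=630, Barley=870, Canola=980, Corn=820, Sorghum=910
Best best-case = 980 → Canola.

laplace → Canola; maximax → Canola (agree)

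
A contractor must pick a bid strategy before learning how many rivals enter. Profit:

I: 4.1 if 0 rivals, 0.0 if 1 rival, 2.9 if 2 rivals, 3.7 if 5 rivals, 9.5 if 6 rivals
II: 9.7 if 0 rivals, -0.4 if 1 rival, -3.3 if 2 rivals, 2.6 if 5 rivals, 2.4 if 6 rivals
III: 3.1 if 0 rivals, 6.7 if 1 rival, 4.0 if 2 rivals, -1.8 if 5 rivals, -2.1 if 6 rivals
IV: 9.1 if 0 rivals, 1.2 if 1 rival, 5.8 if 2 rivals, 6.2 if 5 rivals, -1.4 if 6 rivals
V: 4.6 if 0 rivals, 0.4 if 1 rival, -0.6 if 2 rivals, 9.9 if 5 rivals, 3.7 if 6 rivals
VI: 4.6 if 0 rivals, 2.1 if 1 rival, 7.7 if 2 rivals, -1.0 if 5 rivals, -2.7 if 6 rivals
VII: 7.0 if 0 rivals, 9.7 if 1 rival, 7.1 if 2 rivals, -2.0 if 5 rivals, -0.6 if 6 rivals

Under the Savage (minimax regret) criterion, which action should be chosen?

V

Column bests: 0 rivals=9.7, 1 rival=9.7, 2 rivals=7.7, 5 rivals=9.9, 6 rivals=9.5.
I regrets: 5.6, 9.7, 4.8, 6.2, 0.0 → max 9.7
II regrets: 0.0, 10.1, 11.0, 7.3, 7.1 → max 11.0
III regrets: 6.6, 3.0, 3.7, 11.7, 11.6 → max 11.7
IV regrets: 0.6, 8.5, 1.9, 3.7, 10.9 → max 10.9
V regrets: 5.1, 9.3, 8.3, 0.0, 5.8 → max 9.3
VI regrets: 5.1, 7.6, 0.0, 10.9, 12.2 → max 12.2
VII regrets: 2.7, 0.0, 0.6, 11.9, 10.1 → max 11.9
Smallest max regret = 9.3 → V.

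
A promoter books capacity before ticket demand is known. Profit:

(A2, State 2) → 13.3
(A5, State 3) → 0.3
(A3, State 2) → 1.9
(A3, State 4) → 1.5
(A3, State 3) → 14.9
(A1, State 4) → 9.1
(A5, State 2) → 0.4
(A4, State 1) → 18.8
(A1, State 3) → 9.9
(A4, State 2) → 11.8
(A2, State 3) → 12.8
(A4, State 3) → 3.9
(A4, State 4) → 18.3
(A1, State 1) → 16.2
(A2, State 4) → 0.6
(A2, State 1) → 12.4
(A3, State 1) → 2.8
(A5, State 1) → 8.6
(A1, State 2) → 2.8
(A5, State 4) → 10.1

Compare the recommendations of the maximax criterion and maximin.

Row maxima: A1=16.2, A2=13.3, A3=14.9, A4=18.8, A5=10.1
Best best-case = 18.8 → A4.
Row minima: A1=2.8, A2=0.6, A3=1.5, A4=3.9, A5=0.3
Best worst-case = 3.9 → A4.

maximax → A4; maximin → A4 (agree)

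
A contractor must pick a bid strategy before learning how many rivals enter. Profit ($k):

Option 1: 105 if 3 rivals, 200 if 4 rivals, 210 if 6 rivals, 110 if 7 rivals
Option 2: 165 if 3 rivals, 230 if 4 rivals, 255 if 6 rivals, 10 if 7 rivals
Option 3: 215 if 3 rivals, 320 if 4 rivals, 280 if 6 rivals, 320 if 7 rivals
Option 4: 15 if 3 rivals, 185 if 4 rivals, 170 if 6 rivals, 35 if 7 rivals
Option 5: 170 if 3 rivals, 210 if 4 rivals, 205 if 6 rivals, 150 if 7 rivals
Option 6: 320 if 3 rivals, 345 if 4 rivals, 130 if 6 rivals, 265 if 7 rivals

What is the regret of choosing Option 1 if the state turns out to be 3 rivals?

215

Best payoff under 3 rivals is 320.
Regret = 320 − 105 = 215.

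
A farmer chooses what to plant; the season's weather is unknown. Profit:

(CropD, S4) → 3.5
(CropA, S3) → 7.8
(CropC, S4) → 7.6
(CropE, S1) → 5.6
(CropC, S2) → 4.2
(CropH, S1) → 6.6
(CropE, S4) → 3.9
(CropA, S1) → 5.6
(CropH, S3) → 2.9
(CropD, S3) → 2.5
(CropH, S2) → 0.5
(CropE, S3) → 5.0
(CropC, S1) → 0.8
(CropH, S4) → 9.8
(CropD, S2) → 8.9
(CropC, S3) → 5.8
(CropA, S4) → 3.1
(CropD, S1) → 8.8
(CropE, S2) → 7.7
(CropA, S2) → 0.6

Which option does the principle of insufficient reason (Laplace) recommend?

CropD

Row averages: CropD=5.925, CropH=4.95, CropE=5.55, CropA=4.275, CropC=4.6
Highest average = 5.925 → CropD.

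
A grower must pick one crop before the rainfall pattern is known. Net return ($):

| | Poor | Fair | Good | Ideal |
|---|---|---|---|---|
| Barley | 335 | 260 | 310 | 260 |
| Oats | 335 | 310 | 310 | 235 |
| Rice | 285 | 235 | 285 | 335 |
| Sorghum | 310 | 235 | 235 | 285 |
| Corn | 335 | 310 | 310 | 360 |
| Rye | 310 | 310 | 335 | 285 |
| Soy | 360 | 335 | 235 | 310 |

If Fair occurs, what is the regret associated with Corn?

Best payoff under Fair is 335.
Regret = 335 − 310 = 25.

25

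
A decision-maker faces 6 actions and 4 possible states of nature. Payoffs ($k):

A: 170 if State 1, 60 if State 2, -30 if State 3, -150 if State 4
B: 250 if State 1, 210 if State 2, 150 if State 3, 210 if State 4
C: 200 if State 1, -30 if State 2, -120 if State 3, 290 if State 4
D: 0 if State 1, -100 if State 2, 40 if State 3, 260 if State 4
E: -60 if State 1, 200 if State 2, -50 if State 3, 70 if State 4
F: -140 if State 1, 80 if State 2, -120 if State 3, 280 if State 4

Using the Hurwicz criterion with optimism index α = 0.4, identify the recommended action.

A: 0.4·170 + 0.6·(-150) = -22
B: 0.4·250 + 0.6·150 = 190
C: 0.4·290 + 0.6·(-120) = 44
D: 0.4·260 + 0.6·(-100) = 44
E: 0.4·200 + 0.6·(-60) = 44
F: 0.4·280 + 0.6·(-140) = 28
Highest Hurwicz score = 190 → B.

B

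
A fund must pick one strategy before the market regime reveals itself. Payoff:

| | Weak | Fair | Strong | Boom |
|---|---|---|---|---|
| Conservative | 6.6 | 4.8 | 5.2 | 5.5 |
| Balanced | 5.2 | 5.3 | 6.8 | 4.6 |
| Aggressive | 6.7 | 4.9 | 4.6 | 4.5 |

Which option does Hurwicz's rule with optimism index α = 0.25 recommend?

Conservative

Conservative: 0.25·6.6 + 0.75·4.8 = 5.25
Balanced: 0.25·6.8 + 0.75·4.6 = 5.15
Aggressive: 0.25·6.7 + 0.75·4.5 = 5.05
Highest Hurwicz score = 5.25 → Conservative.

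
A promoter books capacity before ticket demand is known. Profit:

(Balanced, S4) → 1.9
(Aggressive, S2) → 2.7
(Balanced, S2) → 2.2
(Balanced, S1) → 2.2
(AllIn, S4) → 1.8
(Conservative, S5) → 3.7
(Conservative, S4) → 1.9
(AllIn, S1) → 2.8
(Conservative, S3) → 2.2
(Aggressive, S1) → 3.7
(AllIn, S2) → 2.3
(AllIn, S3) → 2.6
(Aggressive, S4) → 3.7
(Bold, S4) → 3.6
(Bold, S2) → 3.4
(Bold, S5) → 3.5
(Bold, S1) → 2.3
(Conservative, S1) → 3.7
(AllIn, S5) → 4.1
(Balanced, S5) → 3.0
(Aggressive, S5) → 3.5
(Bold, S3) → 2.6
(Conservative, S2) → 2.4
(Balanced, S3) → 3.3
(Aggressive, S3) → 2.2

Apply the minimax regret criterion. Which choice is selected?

Column bests: S1=3.7, S2=3.4, S3=3.3, S4=3.7, S5=4.1.
Conservative regrets: 0.0, 1.0, 1.1, 1.8, 0.4 → max 1.8
Balanced regrets: 1.5, 1.2, 0.0, 1.8, 1.1 → max 1.8
Aggressive regrets: 0.0, 0.7, 1.1, 0.0, 0.6 → max 1.1
Bold regrets: 1.4, 0.0, 0.7, 0.1, 0.6 → max 1.4
AllIn regrets: 0.9, 1.1, 0.7, 1.9, 0.0 → max 1.9
Smallest max regret = 1.1 → Aggressive.

Aggressive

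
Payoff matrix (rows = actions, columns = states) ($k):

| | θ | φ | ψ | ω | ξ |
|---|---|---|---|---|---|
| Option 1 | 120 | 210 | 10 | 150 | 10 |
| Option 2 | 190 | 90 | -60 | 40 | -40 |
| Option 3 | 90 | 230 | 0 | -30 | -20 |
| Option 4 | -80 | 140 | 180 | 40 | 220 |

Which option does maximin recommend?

Option 1

Row minima: Option 1=10, Option 2=-60, Option 3=-30, Option 4=-80
Best worst-case = 10 → Option 1.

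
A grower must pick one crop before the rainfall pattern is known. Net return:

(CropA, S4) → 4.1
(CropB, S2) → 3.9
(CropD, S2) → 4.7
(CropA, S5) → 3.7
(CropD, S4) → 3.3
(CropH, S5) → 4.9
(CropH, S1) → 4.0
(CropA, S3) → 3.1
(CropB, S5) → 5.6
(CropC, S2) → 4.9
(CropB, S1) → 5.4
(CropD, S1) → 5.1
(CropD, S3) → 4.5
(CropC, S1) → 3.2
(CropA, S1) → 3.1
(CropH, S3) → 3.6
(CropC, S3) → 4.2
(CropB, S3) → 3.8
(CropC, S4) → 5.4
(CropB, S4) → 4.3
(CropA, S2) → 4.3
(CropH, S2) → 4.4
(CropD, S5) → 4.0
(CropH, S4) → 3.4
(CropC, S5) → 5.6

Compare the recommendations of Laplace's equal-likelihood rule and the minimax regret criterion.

laplace → CropC; minimax regret → CropB (disagree)

Row averages: CropA=3.66, CropC=4.66, CropB=4.6, CropH=4.06, CropD=4.32
Highest average = 4.66 → CropC.
Column bests: S1=5.4, S2=4.9, S3=4.5, S4=5.4, S5=5.6.
CropA regrets: 2.3, 0.6, 1.4, 1.3, 1.9 → max 2.3
CropC regrets: 2.2, 0.0, 0.3, 0.0, 0.0 → max 2.2
CropB regrets: 0.0, 1.0, 0.7, 1.1, 0.0 → max 1.1
CropH regrets: 1.4, 0.5, 0.9, 2.0, 0.7 → max 2.0
CropD regrets: 0.3, 0.2, 0.0, 2.1, 1.6 → max 2.1
Smallest max regret = 1.1 → CropB.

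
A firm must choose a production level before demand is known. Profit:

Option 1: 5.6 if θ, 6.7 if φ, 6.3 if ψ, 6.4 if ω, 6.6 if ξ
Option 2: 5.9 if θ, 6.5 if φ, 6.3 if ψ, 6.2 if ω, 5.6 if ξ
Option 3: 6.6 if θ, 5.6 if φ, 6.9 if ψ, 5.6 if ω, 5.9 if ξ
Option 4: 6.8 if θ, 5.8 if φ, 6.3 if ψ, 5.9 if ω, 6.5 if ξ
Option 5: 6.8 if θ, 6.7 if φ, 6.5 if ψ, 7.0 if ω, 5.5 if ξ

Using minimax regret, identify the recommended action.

Option 2

Column bests: θ=6.8, φ=6.7, ψ=6.9, ω=7.0, ξ=6.6.
Option 1 regrets: 1.2, 0.0, 0.6, 0.6, 0.0 → max 1.2
Option 2 regrets: 0.9, 0.2, 0.6, 0.8, 1.0 → max 1.0
Option 3 regrets: 0.2, 1.1, 0.0, 1.4, 0.7 → max 1.4
Option 4 regrets: 0.0, 0.9, 0.6, 1.1, 0.1 → max 1.1
Option 5 regrets: 0.0, 0.0, 0.4, 0.0, 1.1 → max 1.1
Smallest max regret = 1.0 → Option 2.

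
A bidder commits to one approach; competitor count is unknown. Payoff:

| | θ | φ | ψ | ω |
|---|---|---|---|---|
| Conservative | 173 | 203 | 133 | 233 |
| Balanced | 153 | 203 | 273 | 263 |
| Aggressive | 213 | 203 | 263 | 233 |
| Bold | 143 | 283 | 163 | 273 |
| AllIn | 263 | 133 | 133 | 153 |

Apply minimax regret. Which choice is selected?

Aggressive

Column bests: θ=263, φ=283, ψ=273, ω=273.
Conservative regrets: 90, 80, 140, 40 → max 140
Balanced regrets: 110, 80, 0, 10 → max 110
Aggressive regrets: 50, 80, 10, 40 → max 80
Bold regrets: 120, 0, 110, 0 → max 120
AllIn regrets: 0, 150, 140, 120 → max 150
Smallest max regret = 80 → Aggressive.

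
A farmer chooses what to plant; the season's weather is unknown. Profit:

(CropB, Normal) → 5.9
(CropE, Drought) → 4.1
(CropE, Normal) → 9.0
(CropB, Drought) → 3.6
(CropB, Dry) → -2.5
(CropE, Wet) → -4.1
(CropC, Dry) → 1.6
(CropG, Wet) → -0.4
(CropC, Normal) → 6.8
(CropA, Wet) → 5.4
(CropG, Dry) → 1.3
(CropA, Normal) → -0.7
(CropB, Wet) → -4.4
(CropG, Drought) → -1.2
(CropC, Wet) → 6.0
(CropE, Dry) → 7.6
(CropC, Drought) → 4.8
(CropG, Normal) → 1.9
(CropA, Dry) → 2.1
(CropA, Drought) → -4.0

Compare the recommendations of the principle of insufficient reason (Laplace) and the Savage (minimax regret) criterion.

Row averages: CropB=0.65, CropA=0.7, CropG=0.4, CropE=4.15, CropC=4.8
Highest average = 4.8 → CropC.
Column bests: Drought=4.8, Dry=7.6, Normal=9.0, Wet=6.0.
CropB regrets: 1.2, 10.1, 3.1, 10.4 → max 10.4
CropA regrets: 8.8, 5.5, 9.7, 0.6 → max 9.7
CropG regrets: 6.0, 6.3, 7.1, 6.4 → max 7.1
CropE regrets: 0.7, 0.0, 0.0, 10.1 → max 10.1
CropC regrets: 0.0, 6.0, 2.2, 0.0 → max 6.0
Smallest max regret = 6.0 → CropC.

laplace → CropC; minimax regret → CropC (agree)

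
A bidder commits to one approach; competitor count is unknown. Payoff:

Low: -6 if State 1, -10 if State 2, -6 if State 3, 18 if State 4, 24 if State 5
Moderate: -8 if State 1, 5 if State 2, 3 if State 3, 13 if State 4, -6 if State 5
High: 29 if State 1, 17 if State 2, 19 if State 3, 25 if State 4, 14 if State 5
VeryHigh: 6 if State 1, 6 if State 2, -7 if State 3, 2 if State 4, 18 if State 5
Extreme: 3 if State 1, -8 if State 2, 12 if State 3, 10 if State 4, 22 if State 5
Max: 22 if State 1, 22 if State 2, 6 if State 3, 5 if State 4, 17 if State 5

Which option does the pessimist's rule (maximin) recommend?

High

Row minima: Low=-10, Moderate=-8, High=14, VeryHigh=-7, Extreme=-8, Max=5
Best worst-case = 14 → High.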